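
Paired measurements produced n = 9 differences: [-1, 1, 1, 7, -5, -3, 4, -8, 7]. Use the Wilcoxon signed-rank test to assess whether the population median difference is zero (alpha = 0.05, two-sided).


Step 1: Drop any zero differences (none here) and take |d_i|.
|d| = [1, 1, 1, 7, 5, 3, 4, 8, 7]
Step 2: Midrank |d_i| (ties get averaged ranks).
ranks: |1|->2, |1|->2, |1|->2, |7|->7.5, |5|->6, |3|->4, |4|->5, |8|->9, |7|->7.5
Step 3: Attach original signs; sum ranks with positive sign and with negative sign.
W+ = 2 + 2 + 7.5 + 5 + 7.5 = 24
W- = 2 + 6 + 4 + 9 = 21
(Check: W+ + W- = 45 should equal n(n+1)/2 = 45.)
Step 4: Test statistic W = min(W+, W-) = 21.
Step 5: Ties in |d|, so use the tie-corrected normal approximation.
        E[W] = n(n+1)/4 = 9*10/4 = 22.5.
        Tie groups: |d|=1 (t=3), |d|=7 (t=2); sum(t^3 - t) = 30.
        Var[W] = n(n+1)(2n+1)/24 - sum(t^3-t)/48 = 1710/24 - 30/48 = 70.625.
        z = (W - E[W]) / sqrt(Var[W]) = (21 - 22.5) / 8.4039 = -0.1785.
        Two-sided p = 2*Phi(z) = 0.858339.
Step 6: alpha = 0.05. fail to reject H0.

W+ = 24, W- = 21, W = min = 21, p = 0.858339, fail to reject H0.


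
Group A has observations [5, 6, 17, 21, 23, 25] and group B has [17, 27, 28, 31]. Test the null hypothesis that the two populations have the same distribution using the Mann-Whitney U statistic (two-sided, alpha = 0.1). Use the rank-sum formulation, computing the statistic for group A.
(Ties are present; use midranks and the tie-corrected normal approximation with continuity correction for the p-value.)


Step 1: Combine and sort all 10 observations; assign midranks.
sorted (value, group): (5,X), (6,X), (17,X), (17,Y), (21,X), (23,X), (25,X), (27,Y), (28,Y), (31,Y)
ranks: 5->1, 6->2, 17->3.5, 17->3.5, 21->5, 23->6, 25->7, 27->8, 28->9, 31->10
Step 2: Rank sum for X: R1 = 1 + 2 + 3.5 + 5 + 6 + 7 = 24.5.
Step 3: U_X = R1 - n1(n1+1)/2 = 24.5 - 6*7/2 = 24.5 - 21 = 3.5.
       U_Y = n1*n2 - U_X = 24 - 3.5 = 20.5.
Step 4: Ties are present, so use the tie-corrected normal approximation (with continuity correction) for the p-value.
Step 5: p-value = 0.087118; compare to alpha = 0.1. reject H0.

U_X = 3.5, p = 0.087118, reject H0 at alpha = 0.1.


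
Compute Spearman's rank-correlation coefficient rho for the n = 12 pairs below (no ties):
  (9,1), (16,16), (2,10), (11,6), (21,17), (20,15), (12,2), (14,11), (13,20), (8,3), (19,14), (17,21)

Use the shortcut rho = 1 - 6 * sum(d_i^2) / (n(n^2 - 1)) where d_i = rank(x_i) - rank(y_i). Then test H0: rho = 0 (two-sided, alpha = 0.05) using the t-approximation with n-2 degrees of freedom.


Step 1: Rank x and y separately (midranks; no ties here).
rank(x): 9->3, 16->8, 2->1, 11->4, 21->12, 20->11, 12->5, 14->7, 13->6, 8->2, 19->10, 17->9
rank(y): 1->1, 16->9, 10->5, 6->4, 17->10, 15->8, 2->2, 11->6, 20->11, 3->3, 14->7, 21->12
Step 2: d_i = R_x(i) - R_y(i); compute d_i^2.
  (3-1)^2=4, (8-9)^2=1, (1-5)^2=16, (4-4)^2=0, (12-10)^2=4, (11-8)^2=9, (5-2)^2=9, (7-6)^2=1, (6-11)^2=25, (2-3)^2=1, (10-7)^2=9, (9-12)^2=9
sum(d^2) = 88.
Step 3: rho = 1 - 6*88 / (12*(12^2 - 1)) = 1 - 528/1716 = 0.692308.
Step 4: Under H0, t = rho * sqrt((n-2)/(1-rho^2)) = 3.0339 ~ t(10).
Step 5: Two-sided p-value from the t-distribution with 10 df = 0.012593.
Step 6: alpha = 0.05. reject H0.

rho = 0.6923, p = 0.012593, reject H0 at alpha = 0.05.


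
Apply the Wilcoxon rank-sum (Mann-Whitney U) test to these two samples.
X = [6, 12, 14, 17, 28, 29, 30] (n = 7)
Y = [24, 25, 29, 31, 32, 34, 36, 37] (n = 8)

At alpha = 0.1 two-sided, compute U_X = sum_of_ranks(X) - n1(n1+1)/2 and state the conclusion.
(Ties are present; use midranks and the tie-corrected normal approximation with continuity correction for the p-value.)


Step 1: Combine and sort all 15 observations; assign midranks.
sorted (value, group): (6,X), (12,X), (14,X), (17,X), (24,Y), (25,Y), (28,X), (29,X), (29,Y), (30,X), (31,Y), (32,Y), (34,Y), (36,Y), (37,Y)
ranks: 6->1, 12->2, 14->3, 17->4, 24->5, 25->6, 28->7, 29->8.5, 29->8.5, 30->10, 31->11, 32->12, 34->13, 36->14, 37->15
Step 2: Rank sum for X: R1 = 1 + 2 + 3 + 4 + 7 + 8.5 + 10 = 35.5.
Step 3: U_X = R1 - n1(n1+1)/2 = 35.5 - 7*8/2 = 35.5 - 28 = 7.5.
       U_Y = n1*n2 - U_X = 56 - 7.5 = 48.5.
Step 4: Ties are present, so use the tie-corrected normal approximation (with continuity correction) for the p-value.
Step 5: p-value = 0.020524; compare to alpha = 0.1. reject H0.

U_X = 7.5, p = 0.020524, reject H0 at alpha = 0.1.


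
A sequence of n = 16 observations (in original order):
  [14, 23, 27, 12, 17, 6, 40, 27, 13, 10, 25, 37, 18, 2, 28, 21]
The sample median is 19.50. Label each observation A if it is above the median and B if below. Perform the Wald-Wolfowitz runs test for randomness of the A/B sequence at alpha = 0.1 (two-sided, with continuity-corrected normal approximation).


Step 1: Compute median = 19.50; label A = above, B = below.
Labels in order: BAABBBAABBAABBAA  (n_A = 8, n_B = 8)
Step 2: Count runs R = 8.
Step 3: Under H0 (random ordering), E[R] = 2*n_A*n_B/(n_A+n_B) + 1 = 2*8*8/16 + 1 = 9.0000.
        Var[R] = 2*n_A*n_B*(2*n_A*n_B - n_A - n_B) / ((n_A+n_B)^2 * (n_A+n_B-1)) = 14336/3840 = 3.7333.
        SD[R] = 1.9322.
Step 4: Continuity-corrected z = (R + 0.5 - E[R]) / SD[R] = (8 + 0.5 - 9.0000) / 1.9322 = -0.2588.
Step 5: Two-sided p-value via normal approximation = 2*(1 - Phi(|z|)) = 0.795809.
Step 6: alpha = 0.1. fail to reject H0.

R = 8, z = -0.2588, p = 0.795809, fail to reject H0.


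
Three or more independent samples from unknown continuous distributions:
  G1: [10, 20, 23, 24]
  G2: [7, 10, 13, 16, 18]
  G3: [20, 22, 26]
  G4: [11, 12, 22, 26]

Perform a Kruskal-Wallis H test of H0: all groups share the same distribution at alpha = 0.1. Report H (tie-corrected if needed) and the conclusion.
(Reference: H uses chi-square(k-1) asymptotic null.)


Step 1: Combine all N = 16 observations and assign midranks.
sorted (value, group, rank): (7,G2,1), (10,G1,2.5), (10,G2,2.5), (11,G4,4), (12,G4,5), (13,G2,6), (16,G2,7), (18,G2,8), (20,G1,9.5), (20,G3,9.5), (22,G3,11.5), (22,G4,11.5), (23,G1,13), (24,G1,14), (26,G3,15.5), (26,G4,15.5)
Step 2: Sum ranks within each group.
R_1 = 39 (n_1 = 4)
R_2 = 24.5 (n_2 = 5)
R_3 = 36.5 (n_3 = 3)
R_4 = 36 (n_4 = 4)
Step 3: H = 12/(N(N+1)) * sum(R_i^2/n_i) - 3(N+1)
     = 12/(16*17) * (39^2/4 + 24.5^2/5 + 36.5^2/3 + 36^2/4) - 3*17
     = 0.044118 * 1268.38 - 51
     = 4.958088.
Step 4: Ties present; correction factor C = 1 - 24/(16^3 - 16) = 0.994118. Corrected H = 4.958088 / 0.994118 = 4.987426.
Step 5: Under H0, H ~ chi^2(3); p-value = 0.172720.
Step 6: alpha = 0.1. fail to reject H0.

H = 4.9874, df = 3, p = 0.172720, fail to reject H0.


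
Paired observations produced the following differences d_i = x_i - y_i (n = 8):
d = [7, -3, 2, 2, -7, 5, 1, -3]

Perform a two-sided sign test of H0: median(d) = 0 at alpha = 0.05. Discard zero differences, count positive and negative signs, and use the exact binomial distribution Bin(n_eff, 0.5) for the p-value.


Step 1: Discard zero differences. Original n = 8; n_eff = number of nonzero differences = 8.
Nonzero differences (with sign): +7, -3, +2, +2, -7, +5, +1, -3
Step 2: Count signs: positive = 5, negative = 3.
Step 3: Under H0: P(positive) = 0.5, so the number of positives S ~ Bin(8, 0.5).
Step 4: Two-sided exact p-value = sum of Bin(8,0.5) probabilities at or below the observed probability = 0.726562.
Step 5: alpha = 0.05. fail to reject H0.

n_eff = 8, pos = 5, neg = 3, p = 0.726562, fail to reject H0.


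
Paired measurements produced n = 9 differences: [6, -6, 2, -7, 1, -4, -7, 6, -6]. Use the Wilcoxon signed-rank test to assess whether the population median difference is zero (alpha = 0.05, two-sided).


Step 1: Drop any zero differences (none here) and take |d_i|.
|d| = [6, 6, 2, 7, 1, 4, 7, 6, 6]
Step 2: Midrank |d_i| (ties get averaged ranks).
ranks: |6|->5.5, |6|->5.5, |2|->2, |7|->8.5, |1|->1, |4|->3, |7|->8.5, |6|->5.5, |6|->5.5
Step 3: Attach original signs; sum ranks with positive sign and with negative sign.
W+ = 5.5 + 2 + 1 + 5.5 = 14
W- = 5.5 + 8.5 + 3 + 8.5 + 5.5 = 31
(Check: W+ + W- = 45 should equal n(n+1)/2 = 45.)
Step 4: Test statistic W = min(W+, W-) = 14.
Step 5: Ties in |d|, so use the tie-corrected normal approximation.
        E[W] = n(n+1)/4 = 9*10/4 = 22.5.
        Tie groups: |d|=6 (t=4), |d|=7 (t=2); sum(t^3 - t) = 66.
        Var[W] = n(n+1)(2n+1)/24 - sum(t^3-t)/48 = 1710/24 - 66/48 = 69.875.
        z = (W - E[W]) / sqrt(Var[W]) = (14 - 22.5) / 8.3591 = -1.0169.
        Two-sided p = 2*Phi(z) = 0.309224.
Step 6: alpha = 0.05. fail to reject H0.

W+ = 14, W- = 31, W = min = 14, p = 0.309224, fail to reject H0.


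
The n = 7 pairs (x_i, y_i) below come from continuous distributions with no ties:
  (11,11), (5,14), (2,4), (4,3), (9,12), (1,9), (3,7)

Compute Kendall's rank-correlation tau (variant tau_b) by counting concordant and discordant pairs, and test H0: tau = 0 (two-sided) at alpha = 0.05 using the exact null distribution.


Step 1: Enumerate the 21 unordered pairs (i,j) with i<j and classify each by sign(x_j-x_i) * sign(y_j-y_i).
  (1,2):dx=-6,dy=+3->D; (1,3):dx=-9,dy=-7->C; (1,4):dx=-7,dy=-8->C; (1,5):dx=-2,dy=+1->D
  (1,6):dx=-10,dy=-2->C; (1,7):dx=-8,dy=-4->C; (2,3):dx=-3,dy=-10->C; (2,4):dx=-1,dy=-11->C
  (2,5):dx=+4,dy=-2->D; (2,6):dx=-4,dy=-5->C; (2,7):dx=-2,dy=-7->C; (3,4):dx=+2,dy=-1->D
  (3,5):dx=+7,dy=+8->C; (3,6):dx=-1,dy=+5->D; (3,7):dx=+1,dy=+3->C; (4,5):dx=+5,dy=+9->C
  (4,6):dx=-3,dy=+6->D; (4,7):dx=-1,dy=+4->D; (5,6):dx=-8,dy=-3->C; (5,7):dx=-6,dy=-5->C
  (6,7):dx=+2,dy=-2->D
Step 2: C = 13, D = 8, total pairs = 21.
Step 3: tau = (C - D)/(n(n-1)/2) = (13 - 8)/21 = 0.238095.
Step 4: Exact two-sided p-value (enumerate n! = 5040 permutations of y under H0): p = 0.561905.
Step 5: alpha = 0.05. fail to reject H0.

tau_b = 0.2381 (C=13, D=8), p = 0.561905, fail to reject H0.


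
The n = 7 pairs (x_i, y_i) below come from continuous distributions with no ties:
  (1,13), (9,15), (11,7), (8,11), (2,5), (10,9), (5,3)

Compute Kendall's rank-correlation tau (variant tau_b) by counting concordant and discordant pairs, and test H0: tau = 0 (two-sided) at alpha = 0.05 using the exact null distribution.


Step 1: Enumerate the 21 unordered pairs (i,j) with i<j and classify each by sign(x_j-x_i) * sign(y_j-y_i).
  (1,2):dx=+8,dy=+2->C; (1,3):dx=+10,dy=-6->D; (1,4):dx=+7,dy=-2->D; (1,5):dx=+1,dy=-8->D
  (1,6):dx=+9,dy=-4->D; (1,7):dx=+4,dy=-10->D; (2,3):dx=+2,dy=-8->D; (2,4):dx=-1,dy=-4->C
  (2,5):dx=-7,dy=-10->C; (2,6):dx=+1,dy=-6->D; (2,7):dx=-4,dy=-12->C; (3,4):dx=-3,dy=+4->D
  (3,5):dx=-9,dy=-2->C; (3,6):dx=-1,dy=+2->D; (3,7):dx=-6,dy=-4->C; (4,5):dx=-6,dy=-6->C
  (4,6):dx=+2,dy=-2->D; (4,7):dx=-3,dy=-8->C; (5,6):dx=+8,dy=+4->C; (5,7):dx=+3,dy=-2->D
  (6,7):dx=-5,dy=-6->C
Step 2: C = 10, D = 11, total pairs = 21.
Step 3: tau = (C - D)/(n(n-1)/2) = (10 - 11)/21 = -0.047619.
Step 4: Exact two-sided p-value (enumerate n! = 5040 permutations of y under H0): p = 1.000000.
Step 5: alpha = 0.05. fail to reject H0.

tau_b = -0.0476 (C=10, D=11), p = 1.000000, fail to reject H0.


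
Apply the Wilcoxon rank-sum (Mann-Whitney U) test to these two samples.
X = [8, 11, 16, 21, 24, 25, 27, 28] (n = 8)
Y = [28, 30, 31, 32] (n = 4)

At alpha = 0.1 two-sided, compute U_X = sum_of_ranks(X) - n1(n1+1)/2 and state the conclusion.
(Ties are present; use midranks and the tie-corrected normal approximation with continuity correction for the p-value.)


Step 1: Combine and sort all 12 observations; assign midranks.
sorted (value, group): (8,X), (11,X), (16,X), (21,X), (24,X), (25,X), (27,X), (28,X), (28,Y), (30,Y), (31,Y), (32,Y)
ranks: 8->1, 11->2, 16->3, 21->4, 24->5, 25->6, 27->7, 28->8.5, 28->8.5, 30->10, 31->11, 32->12
Step 2: Rank sum for X: R1 = 1 + 2 + 3 + 4 + 5 + 6 + 7 + 8.5 = 36.5.
Step 3: U_X = R1 - n1(n1+1)/2 = 36.5 - 8*9/2 = 36.5 - 36 = 0.5.
       U_Y = n1*n2 - U_X = 32 - 0.5 = 31.5.
Step 4: Ties are present, so use the tie-corrected normal approximation (with continuity correction) for the p-value.
Step 5: p-value = 0.010708; compare to alpha = 0.1. reject H0.

U_X = 0.5, p = 0.010708, reject H0 at alpha = 0.1.


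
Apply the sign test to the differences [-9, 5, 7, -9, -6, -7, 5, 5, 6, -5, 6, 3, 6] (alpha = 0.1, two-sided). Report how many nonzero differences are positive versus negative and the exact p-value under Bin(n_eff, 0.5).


Step 1: Discard zero differences. Original n = 13; n_eff = number of nonzero differences = 13.
Nonzero differences (with sign): -9, +5, +7, -9, -6, -7, +5, +5, +6, -5, +6, +3, +6
Step 2: Count signs: positive = 8, negative = 5.
Step 3: Under H0: P(positive) = 0.5, so the number of positives S ~ Bin(13, 0.5).
Step 4: Two-sided exact p-value = sum of Bin(13,0.5) probabilities at or below the observed probability = 0.581055.
Step 5: alpha = 0.1. fail to reject H0.

n_eff = 13, pos = 8, neg = 5, p = 0.581055, fail to reject H0.


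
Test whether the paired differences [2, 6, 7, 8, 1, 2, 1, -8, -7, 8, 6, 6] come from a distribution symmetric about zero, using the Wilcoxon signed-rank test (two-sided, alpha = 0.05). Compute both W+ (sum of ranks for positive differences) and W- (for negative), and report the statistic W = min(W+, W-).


Step 1: Drop any zero differences (none here) and take |d_i|.
|d| = [2, 6, 7, 8, 1, 2, 1, 8, 7, 8, 6, 6]
Step 2: Midrank |d_i| (ties get averaged ranks).
ranks: |2|->3.5, |6|->6, |7|->8.5, |8|->11, |1|->1.5, |2|->3.5, |1|->1.5, |8|->11, |7|->8.5, |8|->11, |6|->6, |6|->6
Step 3: Attach original signs; sum ranks with positive sign and with negative sign.
W+ = 3.5 + 6 + 8.5 + 11 + 1.5 + 3.5 + 1.5 + 11 + 6 + 6 = 58.5
W- = 11 + 8.5 = 19.5
(Check: W+ + W- = 78 should equal n(n+1)/2 = 78.)
Step 4: Test statistic W = min(W+, W-) = 19.5.
Step 5: Ties in |d|, so use the tie-corrected normal approximation.
        E[W] = n(n+1)/4 = 12*13/4 = 39.
        Tie groups: |d|=1 (t=2), |d|=2 (t=2), |d|=6 (t=3), |d|=7 (t=2), |d|=8 (t=3); sum(t^3 - t) = 66.
        Var[W] = n(n+1)(2n+1)/24 - sum(t^3-t)/48 = 3900/24 - 66/48 = 161.125.
        z = (W - E[W]) / sqrt(Var[W]) = (19.5 - 39) / 12.6935 = -1.5362.
        Two-sided p = 2*Phi(z) = 0.124485.
Step 6: alpha = 0.05. fail to reject H0.

W+ = 58.5, W- = 19.5, W = min = 19.5, p = 0.124485, fail to reject H0.


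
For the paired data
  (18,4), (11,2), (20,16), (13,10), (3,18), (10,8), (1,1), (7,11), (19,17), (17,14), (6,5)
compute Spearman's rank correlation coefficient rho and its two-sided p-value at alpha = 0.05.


Step 1: Rank x and y separately (midranks; no ties here).
rank(x): 18->9, 11->6, 20->11, 13->7, 3->2, 10->5, 1->1, 7->4, 19->10, 17->8, 6->3
rank(y): 4->3, 2->2, 16->9, 10->6, 18->11, 8->5, 1->1, 11->7, 17->10, 14->8, 5->4
Step 2: d_i = R_x(i) - R_y(i); compute d_i^2.
  (9-3)^2=36, (6-2)^2=16, (11-9)^2=4, (7-6)^2=1, (2-11)^2=81, (5-5)^2=0, (1-1)^2=0, (4-7)^2=9, (10-10)^2=0, (8-8)^2=0, (3-4)^2=1
sum(d^2) = 148.
Step 3: rho = 1 - 6*148 / (11*(11^2 - 1)) = 1 - 888/1320 = 0.327273.
Step 4: Under H0, t = rho * sqrt((n-2)/(1-rho^2)) = 1.0390 ~ t(9).
Step 5: Two-sided p-value from the t-distribution with 9 df = 0.325895.
Step 6: alpha = 0.05. fail to reject H0.

rho = 0.3273, p = 0.325895, fail to reject H0 at alpha = 0.05.


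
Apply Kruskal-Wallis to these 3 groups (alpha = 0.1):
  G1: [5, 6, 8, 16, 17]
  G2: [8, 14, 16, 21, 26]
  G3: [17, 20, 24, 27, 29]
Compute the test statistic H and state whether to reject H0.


Step 1: Combine all N = 15 observations and assign midranks.
sorted (value, group, rank): (5,G1,1), (6,G1,2), (8,G1,3.5), (8,G2,3.5), (14,G2,5), (16,G1,6.5), (16,G2,6.5), (17,G1,8.5), (17,G3,8.5), (20,G3,10), (21,G2,11), (24,G3,12), (26,G2,13), (27,G3,14), (29,G3,15)
Step 2: Sum ranks within each group.
R_1 = 21.5 (n_1 = 5)
R_2 = 39 (n_2 = 5)
R_3 = 59.5 (n_3 = 5)
Step 3: H = 12/(N(N+1)) * sum(R_i^2/n_i) - 3(N+1)
     = 12/(15*16) * (21.5^2/5 + 39^2/5 + 59.5^2/5) - 3*16
     = 0.050000 * 1104.7 - 48
     = 7.235000.
Step 4: Ties present; correction factor C = 1 - 18/(15^3 - 15) = 0.994643. Corrected H = 7.235000 / 0.994643 = 7.273968.
Step 5: Under H0, H ~ chi^2(2); p-value = 0.026332.
Step 6: alpha = 0.1. reject H0.

H = 7.2740, df = 2, p = 0.026332, reject H0.


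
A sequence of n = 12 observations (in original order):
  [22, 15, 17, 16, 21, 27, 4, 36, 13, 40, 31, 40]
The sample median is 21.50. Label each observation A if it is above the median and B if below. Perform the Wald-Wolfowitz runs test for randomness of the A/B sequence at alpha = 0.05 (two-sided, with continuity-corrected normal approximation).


Step 1: Compute median = 21.50; label A = above, B = below.
Labels in order: ABBBBABABAAA  (n_A = 6, n_B = 6)
Step 2: Count runs R = 7.
Step 3: Under H0 (random ordering), E[R] = 2*n_A*n_B/(n_A+n_B) + 1 = 2*6*6/12 + 1 = 7.0000.
        Var[R] = 2*n_A*n_B*(2*n_A*n_B - n_A - n_B) / ((n_A+n_B)^2 * (n_A+n_B-1)) = 4320/1584 = 2.7273.
        SD[R] = 1.6514.
Step 4: R = E[R], so z = 0 with no continuity correction.
Step 5: Two-sided p-value via normal approximation = 2*(1 - Phi(|z|)) = 1.000000.
Step 6: alpha = 0.05. fail to reject H0.

R = 7, z = 0.0000, p = 1.000000, fail to reject H0.


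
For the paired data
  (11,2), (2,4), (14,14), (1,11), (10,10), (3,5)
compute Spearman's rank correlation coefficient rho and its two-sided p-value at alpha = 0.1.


Step 1: Rank x and y separately (midranks; no ties here).
rank(x): 11->5, 2->2, 14->6, 1->1, 10->4, 3->3
rank(y): 2->1, 4->2, 14->6, 11->5, 10->4, 5->3
Step 2: d_i = R_x(i) - R_y(i); compute d_i^2.
  (5-1)^2=16, (2-2)^2=0, (6-6)^2=0, (1-5)^2=16, (4-4)^2=0, (3-3)^2=0
sum(d^2) = 32.
Step 3: rho = 1 - 6*32 / (6*(6^2 - 1)) = 1 - 192/210 = 0.085714.
Step 4: Under H0, t = rho * sqrt((n-2)/(1-rho^2)) = 0.1721 ~ t(4).
Step 5: Two-sided p-value from the t-distribution with 4 df = 0.871743.
Step 6: alpha = 0.1. fail to reject H0.

rho = 0.0857, p = 0.871743, fail to reject H0 at alpha = 0.1.


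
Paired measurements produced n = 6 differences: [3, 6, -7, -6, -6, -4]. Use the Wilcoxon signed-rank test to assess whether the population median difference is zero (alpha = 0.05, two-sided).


Step 1: Drop any zero differences (none here) and take |d_i|.
|d| = [3, 6, 7, 6, 6, 4]
Step 2: Midrank |d_i| (ties get averaged ranks).
ranks: |3|->1, |6|->4, |7|->6, |6|->4, |6|->4, |4|->2
Step 3: Attach original signs; sum ranks with positive sign and with negative sign.
W+ = 1 + 4 = 5
W- = 6 + 4 + 4 + 2 = 16
(Check: W+ + W- = 21 should equal n(n+1)/2 = 21.)
Step 4: Test statistic W = min(W+, W-) = 5.
Step 5: Ties in |d|, so use the tie-corrected normal approximation.
        E[W] = n(n+1)/4 = 6*7/4 = 10.5.
        Tie groups: |d|=6 (t=3); sum(t^3 - t) = 24.
        Var[W] = n(n+1)(2n+1)/24 - sum(t^3-t)/48 = 546/24 - 24/48 = 22.25.
        z = (W - E[W]) / sqrt(Var[W]) = (5 - 10.5) / 4.7170 = -1.1660.
        Two-sided p = 2*Phi(z) = 0.243615.
Step 6: alpha = 0.05. fail to reject H0.

W+ = 5, W- = 16, W = min = 5, p = 0.243615, fail to reject H0.


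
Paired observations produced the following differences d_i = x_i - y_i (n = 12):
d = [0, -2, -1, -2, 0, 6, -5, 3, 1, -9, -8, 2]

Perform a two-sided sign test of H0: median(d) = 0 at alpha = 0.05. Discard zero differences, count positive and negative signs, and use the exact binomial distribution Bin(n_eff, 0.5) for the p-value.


Step 1: Discard zero differences. Original n = 12; n_eff = number of nonzero differences = 10.
Nonzero differences (with sign): -2, -1, -2, +6, -5, +3, +1, -9, -8, +2
Step 2: Count signs: positive = 4, negative = 6.
Step 3: Under H0: P(positive) = 0.5, so the number of positives S ~ Bin(10, 0.5).
Step 4: Two-sided exact p-value = sum of Bin(10,0.5) probabilities at or below the observed probability = 0.753906.
Step 5: alpha = 0.05. fail to reject H0.

n_eff = 10, pos = 4, neg = 6, p = 0.753906, fail to reject H0.


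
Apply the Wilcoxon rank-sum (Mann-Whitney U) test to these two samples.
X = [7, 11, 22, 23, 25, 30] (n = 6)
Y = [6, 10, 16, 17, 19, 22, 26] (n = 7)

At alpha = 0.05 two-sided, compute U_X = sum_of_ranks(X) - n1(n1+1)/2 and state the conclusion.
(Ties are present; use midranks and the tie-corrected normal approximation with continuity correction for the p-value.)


Step 1: Combine and sort all 13 observations; assign midranks.
sorted (value, group): (6,Y), (7,X), (10,Y), (11,X), (16,Y), (17,Y), (19,Y), (22,X), (22,Y), (23,X), (25,X), (26,Y), (30,X)
ranks: 6->1, 7->2, 10->3, 11->4, 16->5, 17->6, 19->7, 22->8.5, 22->8.5, 23->10, 25->11, 26->12, 30->13
Step 2: Rank sum for X: R1 = 2 + 4 + 8.5 + 10 + 11 + 13 = 48.5.
Step 3: U_X = R1 - n1(n1+1)/2 = 48.5 - 6*7/2 = 48.5 - 21 = 27.5.
       U_Y = n1*n2 - U_X = 42 - 27.5 = 14.5.
Step 4: Ties are present, so use the tie-corrected normal approximation (with continuity correction) for the p-value.
Step 5: p-value = 0.390714; compare to alpha = 0.05. fail to reject H0.

U_X = 27.5, p = 0.390714, fail to reject H0 at alpha = 0.05.


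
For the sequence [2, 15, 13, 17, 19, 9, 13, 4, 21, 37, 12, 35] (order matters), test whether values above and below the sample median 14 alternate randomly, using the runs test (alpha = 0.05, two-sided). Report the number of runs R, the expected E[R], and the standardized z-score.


Step 1: Compute median = 14; label A = above, B = below.
Labels in order: BABAABBBAABA  (n_A = 6, n_B = 6)
Step 2: Count runs R = 8.
Step 3: Under H0 (random ordering), E[R] = 2*n_A*n_B/(n_A+n_B) + 1 = 2*6*6/12 + 1 = 7.0000.
        Var[R] = 2*n_A*n_B*(2*n_A*n_B - n_A - n_B) / ((n_A+n_B)^2 * (n_A+n_B-1)) = 4320/1584 = 2.7273.
        SD[R] = 1.6514.
Step 4: Continuity-corrected z = (R - 0.5 - E[R]) / SD[R] = (8 - 0.5 - 7.0000) / 1.6514 = 0.3028.
Step 5: Two-sided p-value via normal approximation = 2*(1 - Phi(|z|)) = 0.762069.
Step 6: alpha = 0.05. fail to reject H0.

R = 8, z = 0.3028, p = 0.762069, fail to reject H0.


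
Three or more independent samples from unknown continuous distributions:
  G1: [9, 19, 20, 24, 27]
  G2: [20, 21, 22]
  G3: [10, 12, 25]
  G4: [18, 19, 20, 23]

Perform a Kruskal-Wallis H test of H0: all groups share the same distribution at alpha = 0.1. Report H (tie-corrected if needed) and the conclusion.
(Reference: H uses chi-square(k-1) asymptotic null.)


Step 1: Combine all N = 15 observations and assign midranks.
sorted (value, group, rank): (9,G1,1), (10,G3,2), (12,G3,3), (18,G4,4), (19,G1,5.5), (19,G4,5.5), (20,G1,8), (20,G2,8), (20,G4,8), (21,G2,10), (22,G2,11), (23,G4,12), (24,G1,13), (25,G3,14), (27,G1,15)
Step 2: Sum ranks within each group.
R_1 = 42.5 (n_1 = 5)
R_2 = 29 (n_2 = 3)
R_3 = 19 (n_3 = 3)
R_4 = 29.5 (n_4 = 4)
Step 3: H = 12/(N(N+1)) * sum(R_i^2/n_i) - 3(N+1)
     = 12/(15*16) * (42.5^2/5 + 29^2/3 + 19^2/3 + 29.5^2/4) - 3*16
     = 0.050000 * 979.479 - 48
     = 0.973958.
Step 4: Ties present; correction factor C = 1 - 30/(15^3 - 15) = 0.991071. Corrected H = 0.973958 / 0.991071 = 0.982733.
Step 5: Under H0, H ~ chi^2(3); p-value = 0.805430.
Step 6: alpha = 0.1. fail to reject H0.

H = 0.9827, df = 3, p = 0.805430, fail to reject H0.


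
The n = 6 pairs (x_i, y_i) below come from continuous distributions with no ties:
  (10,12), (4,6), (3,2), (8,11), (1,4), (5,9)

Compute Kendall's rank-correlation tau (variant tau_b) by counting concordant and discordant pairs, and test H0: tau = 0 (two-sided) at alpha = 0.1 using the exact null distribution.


Step 1: Enumerate the 15 unordered pairs (i,j) with i<j and classify each by sign(x_j-x_i) * sign(y_j-y_i).
  (1,2):dx=-6,dy=-6->C; (1,3):dx=-7,dy=-10->C; (1,4):dx=-2,dy=-1->C; (1,5):dx=-9,dy=-8->C
  (1,6):dx=-5,dy=-3->C; (2,3):dx=-1,dy=-4->C; (2,4):dx=+4,dy=+5->C; (2,5):dx=-3,dy=-2->C
  (2,6):dx=+1,dy=+3->C; (3,4):dx=+5,dy=+9->C; (3,5):dx=-2,dy=+2->D; (3,6):dx=+2,dy=+7->C
  (4,5):dx=-7,dy=-7->C; (4,6):dx=-3,dy=-2->C; (5,6):dx=+4,dy=+5->C
Step 2: C = 14, D = 1, total pairs = 15.
Step 3: tau = (C - D)/(n(n-1)/2) = (14 - 1)/15 = 0.866667.
Step 4: Exact two-sided p-value (enumerate n! = 720 permutations of y under H0): p = 0.016667.
Step 5: alpha = 0.1. reject H0.

tau_b = 0.8667 (C=14, D=1), p = 0.016667, reject H0.


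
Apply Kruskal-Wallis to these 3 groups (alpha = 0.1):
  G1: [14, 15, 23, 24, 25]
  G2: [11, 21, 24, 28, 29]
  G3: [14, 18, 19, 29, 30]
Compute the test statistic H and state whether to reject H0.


Step 1: Combine all N = 15 observations and assign midranks.
sorted (value, group, rank): (11,G2,1), (14,G1,2.5), (14,G3,2.5), (15,G1,4), (18,G3,5), (19,G3,6), (21,G2,7), (23,G1,8), (24,G1,9.5), (24,G2,9.5), (25,G1,11), (28,G2,12), (29,G2,13.5), (29,G3,13.5), (30,G3,15)
Step 2: Sum ranks within each group.
R_1 = 35 (n_1 = 5)
R_2 = 43 (n_2 = 5)
R_3 = 42 (n_3 = 5)
Step 3: H = 12/(N(N+1)) * sum(R_i^2/n_i) - 3(N+1)
     = 12/(15*16) * (35^2/5 + 43^2/5 + 42^2/5) - 3*16
     = 0.050000 * 967.6 - 48
     = 0.380000.
Step 4: Ties present; correction factor C = 1 - 18/(15^3 - 15) = 0.994643. Corrected H = 0.380000 / 0.994643 = 0.382047.
Step 5: Under H0, H ~ chi^2(2); p-value = 0.826113.
Step 6: alpha = 0.1. fail to reject H0.

H = 0.3820, df = 2, p = 0.826113, fail to reject H0.


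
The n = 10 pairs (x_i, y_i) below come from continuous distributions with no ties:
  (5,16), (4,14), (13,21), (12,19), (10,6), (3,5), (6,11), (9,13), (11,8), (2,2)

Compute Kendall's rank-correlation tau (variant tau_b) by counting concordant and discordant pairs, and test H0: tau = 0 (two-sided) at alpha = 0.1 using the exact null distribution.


Step 1: Enumerate the 45 unordered pairs (i,j) with i<j and classify each by sign(x_j-x_i) * sign(y_j-y_i).
  (1,2):dx=-1,dy=-2->C; (1,3):dx=+8,dy=+5->C; (1,4):dx=+7,dy=+3->C; (1,5):dx=+5,dy=-10->D
  (1,6):dx=-2,dy=-11->C; (1,7):dx=+1,dy=-5->D; (1,8):dx=+4,dy=-3->D; (1,9):dx=+6,dy=-8->D
  (1,10):dx=-3,dy=-14->C; (2,3):dx=+9,dy=+7->C; (2,4):dx=+8,dy=+5->C; (2,5):dx=+6,dy=-8->D
  (2,6):dx=-1,dy=-9->C; (2,7):dx=+2,dy=-3->D; (2,8):dx=+5,dy=-1->D; (2,9):dx=+7,dy=-6->D
  (2,10):dx=-2,dy=-12->C; (3,4):dx=-1,dy=-2->C; (3,5):dx=-3,dy=-15->C; (3,6):dx=-10,dy=-16->C
  (3,7):dx=-7,dy=-10->C; (3,8):dx=-4,dy=-8->C; (3,9):dx=-2,dy=-13->C; (3,10):dx=-11,dy=-19->C
  (4,5):dx=-2,dy=-13->C; (4,6):dx=-9,dy=-14->C; (4,7):dx=-6,dy=-8->C; (4,8):dx=-3,dy=-6->C
  (4,9):dx=-1,dy=-11->C; (4,10):dx=-10,dy=-17->C; (5,6):dx=-7,dy=-1->C; (5,7):dx=-4,dy=+5->D
  (5,8):dx=-1,dy=+7->D; (5,9):dx=+1,dy=+2->C; (5,10):dx=-8,dy=-4->C; (6,7):dx=+3,dy=+6->C
  (6,8):dx=+6,dy=+8->C; (6,9):dx=+8,dy=+3->C; (6,10):dx=-1,dy=-3->C; (7,8):dx=+3,dy=+2->C
  (7,9):dx=+5,dy=-3->D; (7,10):dx=-4,dy=-9->C; (8,9):dx=+2,dy=-5->D; (8,10):dx=-7,dy=-11->C
  (9,10):dx=-9,dy=-6->C
Step 2: C = 33, D = 12, total pairs = 45.
Step 3: tau = (C - D)/(n(n-1)/2) = (33 - 12)/45 = 0.466667.
Step 4: Exact two-sided p-value (enumerate n! = 3628800 permutations of y under H0): p = 0.072550.
Step 5: alpha = 0.1. reject H0.

tau_b = 0.4667 (C=33, D=12), p = 0.072550, reject H0.


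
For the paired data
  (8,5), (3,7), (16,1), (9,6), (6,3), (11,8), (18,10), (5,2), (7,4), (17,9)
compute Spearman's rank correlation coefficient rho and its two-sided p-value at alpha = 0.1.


Step 1: Rank x and y separately (midranks; no ties here).
rank(x): 8->5, 3->1, 16->8, 9->6, 6->3, 11->7, 18->10, 5->2, 7->4, 17->9
rank(y): 5->5, 7->7, 1->1, 6->6, 3->3, 8->8, 10->10, 2->2, 4->4, 9->9
Step 2: d_i = R_x(i) - R_y(i); compute d_i^2.
  (5-5)^2=0, (1-7)^2=36, (8-1)^2=49, (6-6)^2=0, (3-3)^2=0, (7-8)^2=1, (10-10)^2=0, (2-2)^2=0, (4-4)^2=0, (9-9)^2=0
sum(d^2) = 86.
Step 3: rho = 1 - 6*86 / (10*(10^2 - 1)) = 1 - 516/990 = 0.478788.
Step 4: Under H0, t = rho * sqrt((n-2)/(1-rho^2)) = 1.5425 ~ t(8).
Step 5: Two-sided p-value from the t-distribution with 8 df = 0.161523.
Step 6: alpha = 0.1. fail to reject H0.

rho = 0.4788, p = 0.161523, fail to reject H0 at alpha = 0.1.


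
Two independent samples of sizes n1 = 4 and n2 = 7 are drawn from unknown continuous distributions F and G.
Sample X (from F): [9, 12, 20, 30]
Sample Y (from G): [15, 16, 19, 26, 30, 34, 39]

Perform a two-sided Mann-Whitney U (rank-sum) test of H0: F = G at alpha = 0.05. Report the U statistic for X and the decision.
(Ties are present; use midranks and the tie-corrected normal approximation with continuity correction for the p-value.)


Step 1: Combine and sort all 11 observations; assign midranks.
sorted (value, group): (9,X), (12,X), (15,Y), (16,Y), (19,Y), (20,X), (26,Y), (30,X), (30,Y), (34,Y), (39,Y)
ranks: 9->1, 12->2, 15->3, 16->4, 19->5, 20->6, 26->7, 30->8.5, 30->8.5, 34->10, 39->11
Step 2: Rank sum for X: R1 = 1 + 2 + 6 + 8.5 = 17.5.
Step 3: U_X = R1 - n1(n1+1)/2 = 17.5 - 4*5/2 = 17.5 - 10 = 7.5.
       U_Y = n1*n2 - U_X = 28 - 7.5 = 20.5.
Step 4: Ties are present, so use the tie-corrected normal approximation (with continuity correction) for the p-value.
Step 5: p-value = 0.255756; compare to alpha = 0.05. fail to reject H0.

U_X = 7.5, p = 0.255756, fail to reject H0 at alpha = 0.05.


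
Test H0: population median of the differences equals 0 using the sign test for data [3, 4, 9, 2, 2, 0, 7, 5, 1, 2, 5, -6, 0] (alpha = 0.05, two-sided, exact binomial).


Step 1: Discard zero differences. Original n = 13; n_eff = number of nonzero differences = 11.
Nonzero differences (with sign): +3, +4, +9, +2, +2, +7, +5, +1, +2, +5, -6
Step 2: Count signs: positive = 10, negative = 1.
Step 3: Under H0: P(positive) = 0.5, so the number of positives S ~ Bin(11, 0.5).
Step 4: Two-sided exact p-value = sum of Bin(11,0.5) probabilities at or below the observed probability = 0.011719.
Step 5: alpha = 0.05. reject H0.

n_eff = 11, pos = 10, neg = 1, p = 0.011719, reject H0.


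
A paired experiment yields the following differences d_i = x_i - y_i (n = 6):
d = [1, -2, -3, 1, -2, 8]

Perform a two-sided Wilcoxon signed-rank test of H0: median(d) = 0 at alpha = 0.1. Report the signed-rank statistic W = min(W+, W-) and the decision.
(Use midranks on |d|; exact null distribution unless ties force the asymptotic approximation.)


Step 1: Drop any zero differences (none here) and take |d_i|.
|d| = [1, 2, 3, 1, 2, 8]
Step 2: Midrank |d_i| (ties get averaged ranks).
ranks: |1|->1.5, |2|->3.5, |3|->5, |1|->1.5, |2|->3.5, |8|->6
Step 3: Attach original signs; sum ranks with positive sign and with negative sign.
W+ = 1.5 + 1.5 + 6 = 9
W- = 3.5 + 5 + 3.5 = 12
(Check: W+ + W- = 21 should equal n(n+1)/2 = 21.)
Step 4: Test statistic W = min(W+, W-) = 9.
Step 5: Ties in |d|, so use the tie-corrected normal approximation.
        E[W] = n(n+1)/4 = 6*7/4 = 10.5.
        Tie groups: |d|=1 (t=2), |d|=2 (t=2); sum(t^3 - t) = 12.
        Var[W] = n(n+1)(2n+1)/24 - sum(t^3-t)/48 = 546/24 - 12/48 = 22.5.
        z = (W - E[W]) / sqrt(Var[W]) = (9 - 10.5) / 4.7434 = -0.3162.
        Two-sided p = 2*Phi(z) = 0.751830.
Step 6: alpha = 0.1. fail to reject H0.

W+ = 9, W- = 12, W = min = 9, p = 0.751830, fail to reject H0.


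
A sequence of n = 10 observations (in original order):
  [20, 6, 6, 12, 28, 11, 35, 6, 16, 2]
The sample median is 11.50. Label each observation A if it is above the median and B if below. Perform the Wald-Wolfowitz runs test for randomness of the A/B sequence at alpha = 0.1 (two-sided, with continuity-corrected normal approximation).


Step 1: Compute median = 11.50; label A = above, B = below.
Labels in order: ABBAABABAB  (n_A = 5, n_B = 5)
Step 2: Count runs R = 8.
Step 3: Under H0 (random ordering), E[R] = 2*n_A*n_B/(n_A+n_B) + 1 = 2*5*5/10 + 1 = 6.0000.
        Var[R] = 2*n_A*n_B*(2*n_A*n_B - n_A - n_B) / ((n_A+n_B)^2 * (n_A+n_B-1)) = 2000/900 = 2.2222.
        SD[R] = 1.4907.
Step 4: Continuity-corrected z = (R - 0.5 - E[R]) / SD[R] = (8 - 0.5 - 6.0000) / 1.4907 = 1.0062.
Step 5: Two-sided p-value via normal approximation = 2*(1 - Phi(|z|)) = 0.314305.
Step 6: alpha = 0.1. fail to reject H0.

R = 8, z = 1.0062, p = 0.314305, fail to reject H0.


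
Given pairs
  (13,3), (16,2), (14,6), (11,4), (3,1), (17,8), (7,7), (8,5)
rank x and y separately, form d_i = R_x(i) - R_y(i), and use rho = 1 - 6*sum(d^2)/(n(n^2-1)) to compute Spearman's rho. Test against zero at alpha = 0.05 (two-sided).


Step 1: Rank x and y separately (midranks; no ties here).
rank(x): 13->5, 16->7, 14->6, 11->4, 3->1, 17->8, 7->2, 8->3
rank(y): 3->3, 2->2, 6->6, 4->4, 1->1, 8->8, 7->7, 5->5
Step 2: d_i = R_x(i) - R_y(i); compute d_i^2.
  (5-3)^2=4, (7-2)^2=25, (6-6)^2=0, (4-4)^2=0, (1-1)^2=0, (8-8)^2=0, (2-7)^2=25, (3-5)^2=4
sum(d^2) = 58.
Step 3: rho = 1 - 6*58 / (8*(8^2 - 1)) = 1 - 348/504 = 0.309524.
Step 4: Under H0, t = rho * sqrt((n-2)/(1-rho^2)) = 0.7973 ~ t(6).
Step 5: Two-sided p-value from the t-distribution with 6 df = 0.455645.
Step 6: alpha = 0.05. fail to reject H0.

rho = 0.3095, p = 0.455645, fail to reject H0 at alpha = 0.05.


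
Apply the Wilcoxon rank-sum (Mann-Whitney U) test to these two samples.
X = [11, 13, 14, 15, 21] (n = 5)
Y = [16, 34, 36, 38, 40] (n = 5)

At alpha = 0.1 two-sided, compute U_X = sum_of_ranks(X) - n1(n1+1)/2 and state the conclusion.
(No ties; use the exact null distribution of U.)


Step 1: Combine and sort all 10 observations; assign midranks.
sorted (value, group): (11,X), (13,X), (14,X), (15,X), (16,Y), (21,X), (34,Y), (36,Y), (38,Y), (40,Y)
ranks: 11->1, 13->2, 14->3, 15->4, 16->5, 21->6, 34->7, 36->8, 38->9, 40->10
Step 2: Rank sum for X: R1 = 1 + 2 + 3 + 4 + 6 = 16.
Step 3: U_X = R1 - n1(n1+1)/2 = 16 - 5*6/2 = 16 - 15 = 1.
       U_Y = n1*n2 - U_X = 25 - 1 = 24.
Step 4: No ties, so the exact null distribution of U (based on enumerating the C(10,5) = 252 equally likely rank assignments) gives the two-sided p-value.
Step 5: p-value = 0.015873; compare to alpha = 0.1. reject H0.

U_X = 1, p = 0.015873, reject H0 at alpha = 0.1.


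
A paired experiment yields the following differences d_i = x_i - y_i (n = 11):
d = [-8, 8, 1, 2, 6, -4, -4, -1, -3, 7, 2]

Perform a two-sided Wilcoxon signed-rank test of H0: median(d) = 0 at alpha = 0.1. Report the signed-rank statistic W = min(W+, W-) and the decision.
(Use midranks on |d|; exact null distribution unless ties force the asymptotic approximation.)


Step 1: Drop any zero differences (none here) and take |d_i|.
|d| = [8, 8, 1, 2, 6, 4, 4, 1, 3, 7, 2]
Step 2: Midrank |d_i| (ties get averaged ranks).
ranks: |8|->10.5, |8|->10.5, |1|->1.5, |2|->3.5, |6|->8, |4|->6.5, |4|->6.5, |1|->1.5, |3|->5, |7|->9, |2|->3.5
Step 3: Attach original signs; sum ranks with positive sign and with negative sign.
W+ = 10.5 + 1.5 + 3.5 + 8 + 9 + 3.5 = 36
W- = 10.5 + 6.5 + 6.5 + 1.5 + 5 = 30
(Check: W+ + W- = 66 should equal n(n+1)/2 = 66.)
Step 4: Test statistic W = min(W+, W-) = 30.
Step 5: Ties in |d|, so use the tie-corrected normal approximation.
        E[W] = n(n+1)/4 = 11*12/4 = 33.
        Tie groups: |d|=1 (t=2), |d|=2 (t=2), |d|=4 (t=2), |d|=8 (t=2); sum(t^3 - t) = 24.
        Var[W] = n(n+1)(2n+1)/24 - sum(t^3-t)/48 = 3036/24 - 24/48 = 126.
        z = (W - E[W]) / sqrt(Var[W]) = (30 - 33) / 11.2250 = -0.2673.
        Two-sided p = 2*Phi(z) = 0.789268.
Step 6: alpha = 0.1. fail to reject H0.

W+ = 36, W- = 30, W = min = 30, p = 0.789268, fail to reject H0.


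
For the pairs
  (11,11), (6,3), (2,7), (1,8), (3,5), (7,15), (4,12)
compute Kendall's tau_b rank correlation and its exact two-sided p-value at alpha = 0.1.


Step 1: Enumerate the 21 unordered pairs (i,j) with i<j and classify each by sign(x_j-x_i) * sign(y_j-y_i).
  (1,2):dx=-5,dy=-8->C; (1,3):dx=-9,dy=-4->C; (1,4):dx=-10,dy=-3->C; (1,5):dx=-8,dy=-6->C
  (1,6):dx=-4,dy=+4->D; (1,7):dx=-7,dy=+1->D; (2,3):dx=-4,dy=+4->D; (2,4):dx=-5,dy=+5->D
  (2,5):dx=-3,dy=+2->D; (2,6):dx=+1,dy=+12->C; (2,7):dx=-2,dy=+9->D; (3,4):dx=-1,dy=+1->D
  (3,5):dx=+1,dy=-2->D; (3,6):dx=+5,dy=+8->C; (3,7):dx=+2,dy=+5->C; (4,5):dx=+2,dy=-3->D
  (4,6):dx=+6,dy=+7->C; (4,7):dx=+3,dy=+4->C; (5,6):dx=+4,dy=+10->C; (5,7):dx=+1,dy=+7->C
  (6,7):dx=-3,dy=-3->C
Step 2: C = 12, D = 9, total pairs = 21.
Step 3: tau = (C - D)/(n(n-1)/2) = (12 - 9)/21 = 0.142857.
Step 4: Exact two-sided p-value (enumerate n! = 5040 permutations of y under H0): p = 0.772619.
Step 5: alpha = 0.1. fail to reject H0.

tau_b = 0.1429 (C=12, D=9), p = 0.772619, fail to reject H0.


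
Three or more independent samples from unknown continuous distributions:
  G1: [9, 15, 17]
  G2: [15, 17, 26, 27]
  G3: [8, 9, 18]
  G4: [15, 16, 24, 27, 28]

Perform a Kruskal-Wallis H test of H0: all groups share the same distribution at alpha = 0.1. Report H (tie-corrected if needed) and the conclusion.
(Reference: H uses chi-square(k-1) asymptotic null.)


Step 1: Combine all N = 15 observations and assign midranks.
sorted (value, group, rank): (8,G3,1), (9,G1,2.5), (9,G3,2.5), (15,G1,5), (15,G2,5), (15,G4,5), (16,G4,7), (17,G1,8.5), (17,G2,8.5), (18,G3,10), (24,G4,11), (26,G2,12), (27,G2,13.5), (27,G4,13.5), (28,G4,15)
Step 2: Sum ranks within each group.
R_1 = 16 (n_1 = 3)
R_2 = 39 (n_2 = 4)
R_3 = 13.5 (n_3 = 3)
R_4 = 51.5 (n_4 = 5)
Step 3: H = 12/(N(N+1)) * sum(R_i^2/n_i) - 3(N+1)
     = 12/(15*16) * (16^2/3 + 39^2/4 + 13.5^2/3 + 51.5^2/5) - 3*16
     = 0.050000 * 1056.78 - 48
     = 4.839167.
Step 4: Ties present; correction factor C = 1 - 42/(15^3 - 15) = 0.987500. Corrected H = 4.839167 / 0.987500 = 4.900422.
Step 5: Under H0, H ~ chi^2(3); p-value = 0.179236.
Step 6: alpha = 0.1. fail to reject H0.

H = 4.9004, df = 3, p = 0.179236, fail to reject H0.


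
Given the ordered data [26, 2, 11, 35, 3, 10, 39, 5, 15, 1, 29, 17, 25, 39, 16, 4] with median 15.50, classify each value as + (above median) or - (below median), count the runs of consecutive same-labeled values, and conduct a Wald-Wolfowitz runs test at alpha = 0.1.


Step 1: Compute median = 15.50; label A = above, B = below.
Labels in order: ABBABBABBBAAAAAB  (n_A = 8, n_B = 8)
Step 2: Count runs R = 8.
Step 3: Under H0 (random ordering), E[R] = 2*n_A*n_B/(n_A+n_B) + 1 = 2*8*8/16 + 1 = 9.0000.
        Var[R] = 2*n_A*n_B*(2*n_A*n_B - n_A - n_B) / ((n_A+n_B)^2 * (n_A+n_B-1)) = 14336/3840 = 3.7333.
        SD[R] = 1.9322.
Step 4: Continuity-corrected z = (R + 0.5 - E[R]) / SD[R] = (8 + 0.5 - 9.0000) / 1.9322 = -0.2588.
Step 5: Two-sided p-value via normal approximation = 2*(1 - Phi(|z|)) = 0.795809.
Step 6: alpha = 0.1. fail to reject H0.

R = 8, z = -0.2588, p = 0.795809, fail to reject H0.


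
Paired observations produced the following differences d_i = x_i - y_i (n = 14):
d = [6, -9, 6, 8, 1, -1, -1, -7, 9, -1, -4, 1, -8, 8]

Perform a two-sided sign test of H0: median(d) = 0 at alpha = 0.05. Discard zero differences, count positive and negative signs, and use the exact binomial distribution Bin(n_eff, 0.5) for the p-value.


Step 1: Discard zero differences. Original n = 14; n_eff = number of nonzero differences = 14.
Nonzero differences (with sign): +6, -9, +6, +8, +1, -1, -1, -7, +9, -1, -4, +1, -8, +8
Step 2: Count signs: positive = 7, negative = 7.
Step 3: Under H0: P(positive) = 0.5, so the number of positives S ~ Bin(14, 0.5).
Step 4: Two-sided exact p-value = sum of Bin(14,0.5) probabilities at or below the observed probability = 1.000000.
Step 5: alpha = 0.05. fail to reject H0.

n_eff = 14, pos = 7, neg = 7, p = 1.000000, fail to reject H0.


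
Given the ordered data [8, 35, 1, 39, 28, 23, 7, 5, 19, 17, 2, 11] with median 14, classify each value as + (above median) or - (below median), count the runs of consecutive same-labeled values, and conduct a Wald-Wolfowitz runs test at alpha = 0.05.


Step 1: Compute median = 14; label A = above, B = below.
Labels in order: BABAAABBAABB  (n_A = 6, n_B = 6)
Step 2: Count runs R = 7.
Step 3: Under H0 (random ordering), E[R] = 2*n_A*n_B/(n_A+n_B) + 1 = 2*6*6/12 + 1 = 7.0000.
        Var[R] = 2*n_A*n_B*(2*n_A*n_B - n_A - n_B) / ((n_A+n_B)^2 * (n_A+n_B-1)) = 4320/1584 = 2.7273.
        SD[R] = 1.6514.
Step 4: R = E[R], so z = 0 with no continuity correction.
Step 5: Two-sided p-value via normal approximation = 2*(1 - Phi(|z|)) = 1.000000.
Step 6: alpha = 0.05. fail to reject H0.

R = 7, z = 0.0000, p = 1.000000, fail to reject H0.


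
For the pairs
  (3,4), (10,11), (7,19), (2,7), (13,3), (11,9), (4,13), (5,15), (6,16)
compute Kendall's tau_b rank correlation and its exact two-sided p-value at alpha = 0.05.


Step 1: Enumerate the 36 unordered pairs (i,j) with i<j and classify each by sign(x_j-x_i) * sign(y_j-y_i).
  (1,2):dx=+7,dy=+7->C; (1,3):dx=+4,dy=+15->C; (1,4):dx=-1,dy=+3->D; (1,5):dx=+10,dy=-1->D
  (1,6):dx=+8,dy=+5->C; (1,7):dx=+1,dy=+9->C; (1,8):dx=+2,dy=+11->C; (1,9):dx=+3,dy=+12->C
  (2,3):dx=-3,dy=+8->D; (2,4):dx=-8,dy=-4->C; (2,5):dx=+3,dy=-8->D; (2,6):dx=+1,dy=-2->D
  (2,7):dx=-6,dy=+2->D; (2,8):dx=-5,dy=+4->D; (2,9):dx=-4,dy=+5->D; (3,4):dx=-5,dy=-12->C
  (3,5):dx=+6,dy=-16->D; (3,6):dx=+4,dy=-10->D; (3,7):dx=-3,dy=-6->C; (3,8):dx=-2,dy=-4->C
  (3,9):dx=-1,dy=-3->C; (4,5):dx=+11,dy=-4->D; (4,6):dx=+9,dy=+2->C; (4,7):dx=+2,dy=+6->C
  (4,8):dx=+3,dy=+8->C; (4,9):dx=+4,dy=+9->C; (5,6):dx=-2,dy=+6->D; (5,7):dx=-9,dy=+10->D
  (5,8):dx=-8,dy=+12->D; (5,9):dx=-7,dy=+13->D; (6,7):dx=-7,dy=+4->D; (6,8):dx=-6,dy=+6->D
  (6,9):dx=-5,dy=+7->D; (7,8):dx=+1,dy=+2->C; (7,9):dx=+2,dy=+3->C; (8,9):dx=+1,dy=+1->C
Step 2: C = 18, D = 18, total pairs = 36.
Step 3: tau = (C - D)/(n(n-1)/2) = (18 - 18)/36 = 0.000000.
Step 4: Exact two-sided p-value (enumerate n! = 362880 permutations of y under H0): p = 1.000000.
Step 5: alpha = 0.05. fail to reject H0.

tau_b = 0.0000 (C=18, D=18), p = 1.000000, fail to reject H0.
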